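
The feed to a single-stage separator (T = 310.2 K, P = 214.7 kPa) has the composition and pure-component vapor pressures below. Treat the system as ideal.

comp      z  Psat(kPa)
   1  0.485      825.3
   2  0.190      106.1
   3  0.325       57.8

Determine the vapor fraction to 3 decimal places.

ψ = 0.557

Raoult's law: Kᵢ = Pᵢˢᵃᵗ/P = Pᵢˢᵃᵗ/214.7.
  K_1 = 825.3/214.7 = 3.84397, K_2 = 106.1/214.7 = 0.49418, K_3 = 57.8/214.7 = 0.26921
Let ψ = V/F and solve Σ zᵢ(Kᵢ−1)/(1+ψ(Kᵢ−1)) = 0.
g(0) = ΣzᵢKᵢ − 1 = 1.046 and g(1) = 1 − Σzᵢ/Kᵢ = -0.718, so a root lies in (0, 1).
Iterate (Newton) starting at ψ = 0.5:
  ψ = 0.500: g = 0.0666, g' = -1.187 → ψ = 0.556
  ψ = 0.556: g = 0.0005, g' = -1.175 → ψ = 0.557
Converged at ψ = 0.557.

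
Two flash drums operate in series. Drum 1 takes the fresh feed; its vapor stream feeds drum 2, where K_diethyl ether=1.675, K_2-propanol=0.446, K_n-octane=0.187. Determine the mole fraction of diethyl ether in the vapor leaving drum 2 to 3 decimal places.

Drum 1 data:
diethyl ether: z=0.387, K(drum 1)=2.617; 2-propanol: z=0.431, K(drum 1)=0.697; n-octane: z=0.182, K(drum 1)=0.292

Drum 1:
Material balance + equilibrium reduce to Σ zᵢ(Kᵢ−1)/(1+ψ₁(Kᵢ−1)) = 0.
Check two-phase: ΣzᵢKᵢ = 1.366 > 1 and Σzᵢ/Kᵢ = 1.390 > 1, so g(0) = 0.366 > 0 and g(1) = -0.390 < 0.
Newton iteration, ψ₁⁰ = 0.5:
  ψ₁ = 0.500: g = -0.0074, g' = -0.583 → ψ₁ = 0.487
Converged at ψ₁ = 0.487.
Drum-1 compositions:
  diethyl ether: x = 0.216, y = 0.566
  2-propanol: x = 0.506, y = 0.352
  n-octane: x = 0.278, y = 0.081
Drum-2 feed = drum-1 vapor: z₂ = (0.5664, 0.3525, 0.0811).
Drum 2:
Let ψ₂ = V/F and solve Σ zᵢ(Kᵢ−1)/(1+ψ₂(Kᵢ−1)) = 0.
Check two-phase: ΣzᵢKᵢ = 1.121 > 1 and Σzᵢ/Kᵢ = 1.562 > 1, so g(0) = 0.121 > 0 and g(1) = -0.562 < 0.
Newton–Raphson from ψ₂ = 0.5:
  ψ₂ = 0.500: g = -0.0954, g' = -0.503 → ψ₂ = 0.311
  ψ₂ = 0.311: g = -0.0080, g' = -0.430 → ψ₂ = 0.292
Converged at ψ₂ = 0.292.
  diethyl ether: x = 0.473, y = 0.793
  2-propanol: x = 0.420, y = 0.188
  n-octane: x = 0.106, y = 0.020

y_diethyl ether (drum 2) = 0.793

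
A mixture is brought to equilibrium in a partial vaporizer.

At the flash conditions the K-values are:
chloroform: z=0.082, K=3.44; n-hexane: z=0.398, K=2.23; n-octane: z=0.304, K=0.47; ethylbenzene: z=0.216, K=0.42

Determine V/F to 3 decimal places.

Rachford–Rice: g(V/F) = Σ zᵢ(Kᵢ−1)/(1+V/F(Kᵢ−1)) = 0.
Check two-phase: ΣzᵢKᵢ = 1.403 > 1 and Σzᵢ/Kᵢ = 1.363 > 1, so g(0) = 0.403 > 0 and g(1) = -0.363 < 0.
Newton iteration, V/F⁰ = 0.57:
  V/F = 0.570: g = -0.0466, g' = -0.631 → V/F = 0.496
Converged at V/F = 0.496.

V/F = 0.496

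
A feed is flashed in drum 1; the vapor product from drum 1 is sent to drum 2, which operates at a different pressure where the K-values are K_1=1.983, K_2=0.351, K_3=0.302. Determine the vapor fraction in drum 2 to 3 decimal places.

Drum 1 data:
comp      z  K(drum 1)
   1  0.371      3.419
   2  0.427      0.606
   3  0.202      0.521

V/F (drum 2) = 0.266

Drum 1:
Rachford–Rice: g(ψ₁) = Σ zᵢ(Kᵢ−1)/(1+ψ₁(Kᵢ−1)) = 0.
g(0) = ΣzᵢKᵢ − 1 = 0.632 and g(1) = 1 − Σzᵢ/Kᵢ = -0.201, so a root lies in (0, 1).
Newton iteration, ψ₁⁰ = 0.64:
  ψ₁ = 0.640: g = -0.0123, g' = -0.549 → ψ₁ = 0.618
Converged at ψ₁ = 0.618.
Drum-1 compositions:
  1: x = 0.149, y = 0.509
  2: x = 0.564, y = 0.342
  3: x = 0.287, y = 0.149
Drum-2 feed = drum-1 vapor: z₂ = (0.5085, 0.3420, 0.1495).
Drum 2:
Newton iteration, ψ₂⁰ = 0.5:
  ψ₂ = 0.500: g = -0.1537, g' = -0.708 → ψ₂ = 0.283
  ψ₂ = 0.283: g = -0.0109, g' = -0.630 → ψ₂ = 0.266
Converged at ψ₂ = 0.266.
  1: x = 0.403, y = 0.800
  2: x = 0.413, y = 0.145
  3: x = 0.184, y = 0.055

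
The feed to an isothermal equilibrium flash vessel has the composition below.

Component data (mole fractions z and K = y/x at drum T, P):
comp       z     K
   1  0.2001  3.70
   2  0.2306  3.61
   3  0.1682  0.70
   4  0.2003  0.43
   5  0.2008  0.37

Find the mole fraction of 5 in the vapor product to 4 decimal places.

Material balance + equilibrium reduce to Σ zᵢ(Kᵢ−1)/(1+ψ(Kᵢ−1)) = 0.
g(0) = ΣzᵢKᵢ − 1 = 0.8510 and g(1) = 1 − Σzᵢ/Kᵢ = -0.3668, so a root lies in (0, 1).
Newton iteration, ψ⁰ = 0.5:
  ψ = 0.5000: g = 0.08729, g' = -0.8779 → ψ = 0.5994
  ψ = 0.5994: g = 0.00280, g' = -0.8300 → ψ = 0.6028
Converged at ψ = 0.6028.
Compositions from xᵢ = zᵢ/(1+ψ(Kᵢ−1)), yᵢ = Kᵢxᵢ:
  1: x = 0.0762, y = 0.2818
  2: x = 0.0896, y = 0.3235
  3: x = 0.2053, y = 0.1437
  4: x = 0.3052, y = 0.1312
  5: x = 0.3238, y = 0.1198

y_5 = 0.1198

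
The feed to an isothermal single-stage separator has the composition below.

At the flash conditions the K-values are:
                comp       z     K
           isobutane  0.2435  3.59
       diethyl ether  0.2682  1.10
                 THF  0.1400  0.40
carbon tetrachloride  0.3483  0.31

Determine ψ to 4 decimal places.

ψ = 0.2719

Let ψ = V/F and solve Σ zᵢ(Kᵢ−1)/(1+ψ(Kᵢ−1)) = 0.
Check two-phase: ΣzᵢKᵢ = 1.3332 > 1 and Σzᵢ/Kᵢ = 1.7852 > 1, so g(0) = 0.3332 > 0 and g(1) = -0.7852 < 0.
Newton–Raphson from ψ = 0.48:
  ψ = 0.4800: g = -0.17058, g' = -0.7972 → ψ = 0.2660
  ψ = 0.2660: g = 0.00521, g' = -0.8953 → ψ = 0.2718
  ψ = 0.2718: g = 0.00002, g' = -0.8882 → ψ = 0.2719
Converged at ψ = 0.2719.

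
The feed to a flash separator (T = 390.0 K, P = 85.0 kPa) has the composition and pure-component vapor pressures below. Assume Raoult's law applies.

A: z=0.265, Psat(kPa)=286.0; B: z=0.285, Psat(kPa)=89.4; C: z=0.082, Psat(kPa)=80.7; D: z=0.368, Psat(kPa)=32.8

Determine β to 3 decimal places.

β = 0.452

Raoult's law: Kᵢ = Pᵢˢᵃᵗ/P = Pᵢˢᵃᵗ/85.0.
  K_A = 286.0/85.0 = 3.36471, K_B = 89.4/85.0 = 1.05176, K_C = 80.7/85.0 = 0.94941, K_D = 32.8/85.0 = 0.38588
Material balance + equilibrium reduce to Σ zᵢ(Kᵢ−1)/(1+β(Kᵢ−1)) = 0.
g(0) = ΣzᵢKᵢ − 1 = 0.411 and g(1) = 1 − Σzᵢ/Kᵢ = -0.390, so a root lies in (0, 1).
Newton–Raphson from β = 0.5:
  β = 0.500: g = -0.0289, g' = -0.601 → β = 0.452
Converged at β = 0.452.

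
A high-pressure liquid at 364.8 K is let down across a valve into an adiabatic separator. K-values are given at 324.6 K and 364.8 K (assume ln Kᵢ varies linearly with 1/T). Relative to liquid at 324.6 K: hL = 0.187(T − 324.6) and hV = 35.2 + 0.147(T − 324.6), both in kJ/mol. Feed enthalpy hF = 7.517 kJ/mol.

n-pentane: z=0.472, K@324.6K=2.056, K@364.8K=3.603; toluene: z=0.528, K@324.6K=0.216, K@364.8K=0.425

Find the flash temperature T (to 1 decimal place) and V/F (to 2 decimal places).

T = 329.7 K, V/F = 0.19

Adiabatic flash: solve Rachford–Rice at each trial T, then check hF = ψ·hV(T) + (1−ψ)·hL(T).
  T = 324.6 K: K = (2.056, 0.216), RR gives ψ = 0.102, H_out = 3.592 kJ/mol
  T = 364.8 K: K = (3.603, 0.425), RR gives ψ = 0.618, H_out = 28.278 kJ/mol
  T = 344.7 K: K = (2.767, 0.309), RR gives ψ = 0.384, H_out = 16.974 kJ/mol
  T = 334.6 K: K = (2.394, 0.260), RR gives ψ = 0.259, H_out = 10.870 kJ/mol
  T = 329.6 K: K = (2.221, 0.237), RR gives ψ = 0.186, H_out = 7.455 kJ/mol
  T = 332.1 K: K = (2.307, 0.248), RR gives ψ = 0.224, H_out = 9.208 kJ/mol
  T = 330.9 K: K = (2.265, 0.243), RR gives ψ = 0.206, H_out = 8.379 kJ/mol
Linear interpolation between T = 329.6 (H_out = 7.455) and T = 330.9 (H_out = 8.379) on hF = 7.517 gives T ≈ 329.7 K, at which ψ = 0.19.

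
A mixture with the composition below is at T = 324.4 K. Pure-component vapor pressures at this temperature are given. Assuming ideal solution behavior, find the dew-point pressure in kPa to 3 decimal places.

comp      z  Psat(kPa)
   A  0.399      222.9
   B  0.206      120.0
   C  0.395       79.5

Pdew = 117.990 kPa

At the dew point ψ → 1, so Σzᵢ/Kᵢ = 1 with Kᵢ = Pᵢˢᵃᵗ/P ⇒ 1/P = Σzᵢ/Pᵢˢᵃᵗ.
1/P = 0.399/222.9 + 0.206/120.0 + 0.395/79.5 = 0.008475 ⇒ P = 117.990 kPa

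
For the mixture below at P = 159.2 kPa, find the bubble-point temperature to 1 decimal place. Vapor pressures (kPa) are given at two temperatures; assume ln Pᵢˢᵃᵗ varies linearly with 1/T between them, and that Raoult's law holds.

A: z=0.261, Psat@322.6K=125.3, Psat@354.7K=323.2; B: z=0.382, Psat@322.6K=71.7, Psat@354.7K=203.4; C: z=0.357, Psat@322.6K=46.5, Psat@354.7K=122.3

T = 345.8 K

Bubble-point temperature: ΣzᵢPᵢˢᵃᵗ(T) = P. Interpolate ln Pᵢˢᵃᵗ = aᵢ + bᵢ/T.
  T = 322.6 K: ΣzᵢPᵢˢᵃᵗ = 76.69 kPa
  T = 354.7 K: ΣzᵢPᵢˢᵃᵗ = 205.72 kPa
  T = 338.6 K: ΣzᵢPᵢˢᵃᵗ = 128.35 kPa
  T = 346.6 K: ΣzᵢPᵢˢᵃᵗ = 163.14 kPa
  T = 342.6 K: ΣzᵢPᵢˢᵃᵗ = 144.90 kPa
  T = 344.6 K: ΣzᵢPᵢˢᵃᵗ = 153.80 kPa
Interpolating between 344.6 K and 346.6 K gives T ≈ 345.8 K.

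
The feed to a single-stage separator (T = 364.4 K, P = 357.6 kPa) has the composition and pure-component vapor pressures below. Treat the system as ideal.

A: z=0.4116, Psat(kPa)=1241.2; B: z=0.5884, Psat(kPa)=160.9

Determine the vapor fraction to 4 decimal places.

Raoult's law: Kᵢ = Pᵢˢᵃᵗ/P = Pᵢˢᵃᵗ/357.6.
  K_A = 1241.2/357.6 = 3.470917, K_B = 160.9/357.6 = 0.449944
Newton–Raphson from ψ = 0.59:
  ψ = 0.5900: g = -0.06536, g' = -0.8062 → ψ = 0.5089
  ψ = 0.5089: g = 0.00103, g' = -0.8365 → ψ = 0.5102
Converged at ψ = 0.5102.

ψ = 0.5102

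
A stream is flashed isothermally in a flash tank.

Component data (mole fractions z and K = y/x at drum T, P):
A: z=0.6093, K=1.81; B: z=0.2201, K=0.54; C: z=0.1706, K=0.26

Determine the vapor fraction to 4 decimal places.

Material balance + equilibrium reduce to Σ zᵢ(Kᵢ−1)/(1+ψ(Kᵢ−1)) = 0.
g(0) = ΣzᵢKᵢ − 1 = 0.2660 and g(1) = 1 − Σzᵢ/Kᵢ = -0.4004, so a root lies in (0, 1).
Newton iteration, ψ⁰ = 0.68:
  ψ = 0.6800: g = -0.08320, g' = -0.6434 → ψ = 0.5507
  ψ = 0.5507: g = -0.00737, g' = -0.5408 → ψ = 0.5371
  ψ = 0.5371: g = -0.00005, g' = -0.5336 → ψ = 0.5370
Converged at ψ = 0.5370.

ψ = 0.5370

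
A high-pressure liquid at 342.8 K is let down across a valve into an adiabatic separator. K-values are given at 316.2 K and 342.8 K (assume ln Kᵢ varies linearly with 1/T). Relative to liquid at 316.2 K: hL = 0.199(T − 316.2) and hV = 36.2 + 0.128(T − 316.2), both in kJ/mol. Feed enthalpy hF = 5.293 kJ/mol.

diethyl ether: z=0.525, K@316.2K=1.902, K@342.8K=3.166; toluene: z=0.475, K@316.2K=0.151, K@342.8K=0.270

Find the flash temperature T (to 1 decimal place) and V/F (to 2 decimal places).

Adiabatic flash: solve Rachford–Rice at each trial T, then check hF = ψ·hV(T) + (1−ψ)·hL(T).
  T = 316.2 K: K = (1.902, 0.151), RR gives ψ = 0.092, H_out = 3.322 kJ/mol
  T = 342.8 K: K = (3.166, 0.270), RR gives ψ = 0.500, H_out = 22.445 kJ/mol
  T = 329.5 K: K = (2.479, 0.204), RR gives ψ = 0.339, H_out = 14.588 kJ/mol
  T = 322.9 K: K = (2.180, 0.176), RR gives ψ = 0.235, H_out = 9.720 kJ/mol
  T = 319.5 K: K = (2.035, 0.163), RR gives ψ = 0.169, H_out = 6.721 kJ/mol
  T = 317.9 K: K = (1.970, 0.157), RR gives ψ = 0.133, H_out = 5.144 kJ/mol
  T = 318.7 K: K = (2.003, 0.160), RR gives ψ = 0.151, H_out = 5.948 kJ/mol
Linear interpolation between T = 317.9 (H_out = 5.144) and T = 318.7 (H_out = 5.948) on hF = 5.293 gives T ≈ 318.0 K, at which ψ = 0.14.

T = 318.0 K, V/F = 0.14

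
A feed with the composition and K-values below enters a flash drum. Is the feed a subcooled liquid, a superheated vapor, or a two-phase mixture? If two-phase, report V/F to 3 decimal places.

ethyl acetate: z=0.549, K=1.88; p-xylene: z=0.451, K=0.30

two-phase, V/F = 0.272

ΣzᵢKᵢ = 1.167; Σzᵢ/Kᵢ = 1.795.
Both exceed 1, so a two-phase solution exists.
Rachford–Rice: g(ψ) = Σ zᵢ(Kᵢ−1)/(1+ψ(Kᵢ−1)) = 0.
Binary case is linear: z₁(K₁−1)(1+ψ(K₂−1)) + z₂(K₂−1)(1+ψ(K₁−1)) = 0
⇒ ψ = [z₁(K₁−1)+z₂(K₂−1)] / [−(K₁−1)(K₂−1)] = 0.1674/0.6160 = 0.272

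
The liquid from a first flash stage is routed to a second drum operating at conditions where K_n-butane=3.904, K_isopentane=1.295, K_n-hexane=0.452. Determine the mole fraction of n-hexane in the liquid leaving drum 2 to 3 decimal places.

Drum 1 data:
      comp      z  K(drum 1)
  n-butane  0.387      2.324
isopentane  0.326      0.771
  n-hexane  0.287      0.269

x_n-hexane (drum 2) = 0.621

Drum 1:
Rachford–Rice: g(ψ₁) = Σ zᵢ(Kᵢ−1)/(1+ψ₁(Kᵢ−1)) = 0.
Check two-phase: ΣzᵢKᵢ = 1.228 > 1 and Σzᵢ/Kᵢ = 1.656 > 1, so g(0) = 0.228 > 0 and g(1) = -0.656 < 0.
Newton iteration, ψ₁⁰ = 0.5:
  ψ₁ = 0.500: g = -0.1067, g' = -0.648 → ψ₁ = 0.335
  ψ₁ = 0.335: g = -0.0040, g' = -0.615 → ψ₁ = 0.329
Converged at ψ₁ = 0.329.
Drum-1 compositions:
  n-butane: x = 0.270, y = 0.627
  isopentane: x = 0.353, y = 0.272
  n-hexane: x = 0.378, y = 0.102
Drum-2 feed = drum-1 liquid: z₂ = (0.2696, 0.3526, 0.3778).
Drum 2:
Rachford–Rice: g(ψ₂) = Σ zᵢ(Kᵢ−1)/(1+ψ₂(Kᵢ−1)) = 0.
Feasibility: ΣzᵢKᵢ = 1.680, Σzᵢ/Kᵢ = 1.177 — both > 1, two phases present.
Newton–Raphson from ψ₂ = 0.48:
  ψ₂ = 0.480: g = 0.1372, g' = -0.629 → ψ₂ = 0.698
  ψ₂ = 0.698: g = 0.0096, g' = -0.567 → ψ₂ = 0.715
Converged at ψ₂ = 0.715.
  n-butane: x = 0.088, y = 0.342
  isopentane: x = 0.291, y = 0.377
  n-hexane: x = 0.621, y = 0.281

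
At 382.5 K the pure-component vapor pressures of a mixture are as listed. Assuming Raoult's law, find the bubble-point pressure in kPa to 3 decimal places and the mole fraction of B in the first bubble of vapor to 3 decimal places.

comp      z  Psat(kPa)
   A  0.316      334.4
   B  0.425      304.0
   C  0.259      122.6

At the bubble point ψ → 0, so ΣzᵢKᵢ = 1 with Kᵢ = Pᵢˢᵃᵗ/P ⇒ P = ΣzᵢPᵢˢᵃᵗ.
P = 0.316·334.4 + 0.425·304.0 + 0.259·122.6 = 266.624 kPa
yᵢ = zᵢPᵢˢᵃᵗ/P ⇒ y_B = 0.425·304.0/266.624 = 0.485

Pbub = 266.624 kPa, y_B = 0.485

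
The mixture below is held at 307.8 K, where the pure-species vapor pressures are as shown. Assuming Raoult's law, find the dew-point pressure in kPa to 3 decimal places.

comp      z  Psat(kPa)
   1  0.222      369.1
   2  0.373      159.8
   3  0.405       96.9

At the dew point ψ → 1, so Σzᵢ/Kᵢ = 1 with Kᵢ = Pᵢˢᵃᵗ/P ⇒ 1/P = Σzᵢ/Pᵢˢᵃᵗ.
1/P = 0.222/369.1 + 0.373/159.8 + 0.405/96.9 = 0.007115 ⇒ P = 140.544 kPa

Pdew = 140.544 kPa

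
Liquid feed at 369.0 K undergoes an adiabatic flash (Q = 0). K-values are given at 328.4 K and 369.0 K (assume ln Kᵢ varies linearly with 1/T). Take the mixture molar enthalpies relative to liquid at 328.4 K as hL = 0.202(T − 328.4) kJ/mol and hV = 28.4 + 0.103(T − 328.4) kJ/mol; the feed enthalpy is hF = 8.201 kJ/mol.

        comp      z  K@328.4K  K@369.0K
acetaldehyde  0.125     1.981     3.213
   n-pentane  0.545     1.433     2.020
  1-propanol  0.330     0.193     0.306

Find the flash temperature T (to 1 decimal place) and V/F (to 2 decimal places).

Adiabatic flash: solve Rachford–Rice at each trial T, then check hF = ψ·hV(T) + (1−ψ)·hL(T).
  T = 328.4 K: K = (1.981, 1.433, 0.193), RR gives ψ = 0.204, H_out = 5.806 kJ/mol
  T = 369.0 K: K = (3.213, 2.020, 0.306), RR gives ψ = 0.686, H_out = 24.920 kJ/mol
  T = 348.7 K: K = (2.559, 1.718, 0.246), RR gives ψ = 0.498, H_out = 17.239 kJ/mol
  T = 338.5 K: K = (2.259, 1.573, 0.219), RR gives ψ = 0.374, H_out = 12.279 kJ/mol
  T = 333.4 K: K = (2.116, 1.502, 0.206), RR gives ψ = 0.296, H_out = 9.276 kJ/mol
  T = 330.9 K: K = (2.048, 1.467, 0.199), RR gives ψ = 0.253, H_out = 7.618 kJ/mol
  T = 332.1 K: K = (2.080, 1.484, 0.202), RR gives ψ = 0.274, H_out = 8.432 kJ/mol
Linear interpolation between T = 330.9 (H_out = 7.618) and T = 332.1 (H_out = 8.432) on hF = 8.201 gives T ≈ 331.8 K, at which ψ = 0.27.

T = 331.8 K, V/F = 0.27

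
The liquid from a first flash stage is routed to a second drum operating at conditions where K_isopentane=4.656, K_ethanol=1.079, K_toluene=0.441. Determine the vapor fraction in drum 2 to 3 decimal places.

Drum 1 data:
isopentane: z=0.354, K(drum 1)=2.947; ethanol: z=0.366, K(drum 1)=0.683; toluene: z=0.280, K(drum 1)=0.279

V/F (drum 2) = 0.510

Drum 1:
Let ψ₁ = V/F and solve Σ zᵢ(Kᵢ−1)/(1+ψ₁(Kᵢ−1)) = 0.
Feasibility: ΣzᵢKᵢ = 1.371, Σzᵢ/Kᵢ = 1.660 — both > 1, two phases present.
Iterate (Newton) starting at ψ₁ = 0.5:
  ψ₁ = 0.500: g = -0.1043, g' = -0.752 → ψ₁ = 0.361
  ψ₁ = 0.361: g = 0.0005, g' = -0.776 → ψ₁ = 0.362
Converged at ψ₁ = 0.362.
Drum-1 compositions:
  isopentane: x = 0.208, y = 0.612
  ethanol: x = 0.413, y = 0.282
  toluene: x = 0.379, y = 0.106
Drum-2 feed = drum-1 liquid: z₂ = (0.2076, 0.4135, 0.3789).
Drum 2:
Material balance + equilibrium reduce to Σ zᵢ(Kᵢ−1)/(1+ψ₂(Kᵢ−1)) = 0.
Feasibility: ΣzᵢKᵢ = 1.580, Σzᵢ/Kᵢ = 1.287 — both > 1, two phases present.
Newton iteration, ψ₂⁰ = 0.5:
  ψ₂ = 0.500: g = 0.0059, g' = -0.577 → ψ₂ = 0.510
Converged at ψ₂ = 0.510.
  isopentane: x = 0.072, y = 0.337
  ethanol: x = 0.397, y = 0.429
  toluene: x = 0.530, y = 0.234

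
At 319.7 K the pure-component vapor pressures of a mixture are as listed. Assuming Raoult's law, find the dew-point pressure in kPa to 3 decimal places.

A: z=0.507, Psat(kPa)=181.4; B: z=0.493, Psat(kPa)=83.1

At the dew point ψ → 1, so Σzᵢ/Kᵢ = 1 with Kᵢ = Pᵢˢᵃᵗ/P ⇒ 1/P = Σzᵢ/Pᵢˢᵃᵗ.
1/P = 0.507/181.4 + 0.493/83.1 = 0.008728 ⇒ P = 114.580 kPa

Pdew = 114.580 kPa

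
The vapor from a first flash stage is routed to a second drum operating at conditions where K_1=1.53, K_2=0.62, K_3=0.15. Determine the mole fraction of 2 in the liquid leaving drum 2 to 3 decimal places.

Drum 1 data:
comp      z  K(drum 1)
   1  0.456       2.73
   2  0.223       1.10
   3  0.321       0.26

x_2 (drum 2) = 0.267

Drum 1:
Let ψ₁ = V/F and solve Σ zᵢ(Kᵢ−1)/(1+ψ₁(Kᵢ−1)) = 0.
g(0) = ΣzᵢKᵢ − 1 = 0.574 and g(1) = 1 − Σzᵢ/Kᵢ = -0.604, so a root lies in (0, 1).
Newton iteration, ψ₁⁰ = 0.5:
  ψ₁ = 0.500: g = 0.0672, g' = -0.837 → ψ₁ = 0.580
  ψ₁ = 0.580: g = -0.0015, g' = -0.882 → ψ₁ = 0.579
Converged at ψ₁ = 0.579.
Drum-1 compositions:
  1: x = 0.228, y = 0.622
  2: x = 0.211, y = 0.232
  3: x = 0.561, y = 0.146
Drum-2 feed = drum-1 vapor: z₂ = (0.6222, 0.2319, 0.1459).
Drum 2:
Rachford–Rice: g(ψ₂) = Σ zᵢ(Kᵢ−1)/(1+ψ₂(Kᵢ−1)) = 0.
g(0) = ΣzᵢKᵢ − 1 = 0.118 and g(1) = 1 − Σzᵢ/Kᵢ = -0.754, so a root lies in (0, 1).
Newton iteration, ψ₂⁰ = 0.5:
  ψ₂ = 0.500: g = -0.0638, g' = -0.479 → ψ₂ = 0.367
  ψ₂ = 0.367: g = -0.0065, g' = -0.390 → ψ₂ = 0.350
Converged at ψ₂ = 0.350.
  1: x = 0.525, y = 0.803
  2: x = 0.267, y = 0.166
  3: x = 0.208, y = 0.031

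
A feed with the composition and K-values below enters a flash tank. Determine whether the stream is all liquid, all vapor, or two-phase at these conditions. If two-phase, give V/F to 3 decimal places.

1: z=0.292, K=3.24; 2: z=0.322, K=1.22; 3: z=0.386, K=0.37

ΣzᵢKᵢ = 1.482; Σzᵢ/Kᵢ = 1.397.
Both exceed 1, so a two-phase solution exists.
Rachford–Rice: g(ψ) = Σ zᵢ(Kᵢ−1)/(1+ψ(Kᵢ−1)) = 0.
Newton–Raphson from ψ = 0.58:
  ψ = 0.580: g = -0.0359, g' = -0.670 → ψ = 0.526
Converged at ψ = 0.526.

two-phase, V/F = 0.526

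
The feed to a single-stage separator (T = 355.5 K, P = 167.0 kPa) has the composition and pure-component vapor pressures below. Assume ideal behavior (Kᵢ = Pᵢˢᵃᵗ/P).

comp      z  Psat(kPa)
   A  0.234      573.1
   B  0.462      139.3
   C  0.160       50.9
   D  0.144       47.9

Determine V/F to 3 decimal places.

V/F = 0.269

Raoult's law: Kᵢ = Pᵢˢᵃᵗ/P = Pᵢˢᵃᵗ/167.0.
  K_A = 573.1/167.0 = 3.43174, K_B = 139.3/167.0 = 0.83413, K_C = 50.9/167.0 = 0.30479, K_D = 47.9/167.0 = 0.28683
Material balance + equilibrium reduce to Σ zᵢ(Kᵢ−1)/(1+V/F(Kᵢ−1)) = 0.
Feasibility: ΣzᵢKᵢ = 1.278, Σzᵢ/Kᵢ = 1.649 — both > 1, two phases present.
Newton iteration, V/F⁰ = 0.5:
  V/F = 0.500: g = -0.1569, g' = -0.656 → V/F = 0.261
  V/F = 0.261: g = 0.0062, g' = -0.758 → V/F = 0.269
Converged at V/F = 0.269.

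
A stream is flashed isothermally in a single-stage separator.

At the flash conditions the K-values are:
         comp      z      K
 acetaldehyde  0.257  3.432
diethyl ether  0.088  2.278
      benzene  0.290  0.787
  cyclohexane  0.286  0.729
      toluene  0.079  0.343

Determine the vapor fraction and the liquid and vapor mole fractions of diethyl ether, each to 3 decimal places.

ψ = 0.764, x_diethyl ether = 0.045, y_diethyl ether = 0.101

Newton–Raphson from ψ = 0.5:
  ψ = 0.500: g = 0.1146, g' = -0.483 → ψ = 0.737
  ψ = 0.737: g = 0.0109, g' = -0.413 → ψ = 0.764
Converged at ψ = 0.764.
Compositions from xᵢ = zᵢ/(1+ψ(Kᵢ−1)), yᵢ = Kᵢxᵢ:
  acetaldehyde: x = 0.090, y = 0.309
  diethyl ether: x = 0.045, y = 0.101
  benzene: x = 0.346, y = 0.273
  cyclohexane: x = 0.361, y = 0.263
  toluene: x = 0.159, y = 0.054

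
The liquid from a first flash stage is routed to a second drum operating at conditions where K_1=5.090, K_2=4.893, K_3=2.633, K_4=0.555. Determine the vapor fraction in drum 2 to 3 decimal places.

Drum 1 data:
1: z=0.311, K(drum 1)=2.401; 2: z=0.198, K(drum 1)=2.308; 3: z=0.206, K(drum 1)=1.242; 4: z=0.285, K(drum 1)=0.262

Drum 1:
Rachford–Rice: g(ψ₁) = Σ zᵢ(Kᵢ−1)/(1+ψ₁(Kᵢ−1)) = 0.
Feasibility: ΣzᵢKᵢ = 1.534, Σzᵢ/Kᵢ = 1.469 — both > 1, two phases present.
Iterate (Newton) starting at ψ₁ = 0.5:
  ψ₁ = 0.500: g = 0.1239, g' = -0.734 → ψ₁ = 0.669
  ψ₁ = 0.669: g = -0.0093, g' = -0.873 → ψ₁ = 0.658
Converged at ψ₁ = 0.658.
Drum-1 compositions:
  1: x = 0.162, y = 0.389
  2: x = 0.106, y = 0.246
  3: x = 0.178, y = 0.221
  4: x = 0.554, y = 0.145
Drum-2 feed = drum-1 liquid: z₂ = (0.1618, 0.1064, 0.1777, 0.5541).
Drum 2:
Newton–Raphson from ψ₂ = 0.56:
  ψ₂ = 0.560: g = 0.1546, g' = -0.733 → ψ₂ = 0.771
  ψ₂ = 0.771: g = 0.0161, g' = -0.605 → ψ₂ = 0.797
  ψ₂ = 0.797: g = 0.0001, g' = -0.598 → ψ₂ = 0.798
Converged at ψ₂ = 0.798.
  1: x = 0.038, y = 0.193
  2: x = 0.026, y = 0.127
  3: x = 0.077, y = 0.203
  4: x = 0.859, y = 0.477

V/F (drum 2) = 0.798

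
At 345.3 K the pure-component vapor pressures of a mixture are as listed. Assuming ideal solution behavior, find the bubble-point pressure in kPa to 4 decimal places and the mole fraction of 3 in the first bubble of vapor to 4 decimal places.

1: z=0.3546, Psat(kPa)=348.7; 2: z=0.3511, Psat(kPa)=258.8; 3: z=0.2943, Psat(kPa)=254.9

At the bubble point ψ → 0, so ΣzᵢKᵢ = 1 with Kᵢ = Pᵢˢᵃᵗ/P ⇒ P = ΣzᵢPᵢˢᵃᵗ.
P = 0.3546·348.7 + 0.3511·258.8 + 0.2943·254.9 = 289.5308 kPa
yᵢ = zᵢPᵢˢᵃᵗ/P ⇒ y_3 = 0.2943·254.9/289.5308 = 0.2591

Pbub = 289.5308 kPa, y_3 = 0.2591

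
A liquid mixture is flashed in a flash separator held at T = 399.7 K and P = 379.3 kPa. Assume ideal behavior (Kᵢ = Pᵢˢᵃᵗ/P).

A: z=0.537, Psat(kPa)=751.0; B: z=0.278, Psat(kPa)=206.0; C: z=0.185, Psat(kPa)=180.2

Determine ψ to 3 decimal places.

ψ = 0.635

Raoult's law: Kᵢ = Pᵢˢᵃᵗ/P = Pᵢˢᵃᵗ/379.3.
  K_A = 751.0/379.3 = 1.97996, K_B = 206.0/379.3 = 0.54311, K_C = 180.2/379.3 = 0.47509
Let ψ = V/F and solve Σ zᵢ(Kᵢ−1)/(1+ψ(Kᵢ−1)) = 0.
Check two-phase: ΣzᵢKᵢ = 1.302 > 1 and Σzᵢ/Kᵢ = 1.172 > 1, so g(0) = 0.302 > 0 and g(1) = -0.172 < 0.
Newton iteration, ψ⁰ = 0.47:
  ψ = 0.470: g = 0.0696, g' = -0.426 → ψ = 0.634
  ψ = 0.634: g = 0.0004, g' = -0.426 → ψ = 0.635
Converged at ψ = 0.635.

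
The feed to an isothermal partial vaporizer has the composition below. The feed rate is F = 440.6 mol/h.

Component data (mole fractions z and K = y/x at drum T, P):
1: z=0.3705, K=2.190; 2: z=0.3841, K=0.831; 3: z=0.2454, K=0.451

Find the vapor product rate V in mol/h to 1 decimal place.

Material balance + equilibrium reduce to Σ zᵢ(Kᵢ−1)/(1+ψ(Kᵢ−1)) = 0.
Feasibility: ΣzᵢKᵢ = 1.2413, Σzᵢ/Kᵢ = 1.1755 — both > 1, two phases present.
Newton–Raphson from ψ = 0.5:
  ψ = 0.5000: g = 0.01982, g' = -0.3598 → ψ = 0.5551
  ψ = 0.5551: g = 0.00010, g' = -0.3566 → ψ = 0.5554
Converged at ψ = 0.5554.
Then V = ψ·F = 0.5554·440.6 = 244.7 mol/h and L = F − V = 195.9 mol/h.

V = 244.7 mol/h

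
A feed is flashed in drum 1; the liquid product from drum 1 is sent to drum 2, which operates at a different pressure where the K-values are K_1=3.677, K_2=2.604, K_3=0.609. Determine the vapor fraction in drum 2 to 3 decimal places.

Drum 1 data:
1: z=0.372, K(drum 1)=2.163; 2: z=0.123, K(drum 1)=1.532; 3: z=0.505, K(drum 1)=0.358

V/F (drum 2) = 0.744

Drum 1:
Let ψ₁ = V/F and solve Σ zᵢ(Kᵢ−1)/(1+ψ₁(Kᵢ−1)) = 0.
g(0) = ΣzᵢKᵢ − 1 = 0.174 and g(1) = 1 − Σzᵢ/Kᵢ = -0.663, so a root lies in (0, 1).
Newton–Raphson from ψ₁ = 0.31:
  ψ₁ = 0.310: g = -0.0306, g' = -0.622 → ψ₁ = 0.261
Converged at ψ₁ = 0.261.
Drum-1 compositions:
  1: x = 0.285, y = 0.617
  2: x = 0.108, y = 0.165
  3: x = 0.607, y = 0.217
Drum-2 feed = drum-1 liquid: z₂ = (0.2854, 0.1080, 0.6066).
Drum 2:
Material balance + equilibrium reduce to Σ zᵢ(Kᵢ−1)/(1+ψ₂(Kᵢ−1)) = 0.
Check two-phase: ΣzᵢKᵢ = 1.700 > 1 and Σzᵢ/Kᵢ = 1.115 > 1, so g(0) = 0.700 > 0 and g(1) = -0.115 < 0.
Iterate (Newton) starting at ψ₂ = 0.32:
  ψ₂ = 0.320: g = 0.2549, g' = -0.836 → ψ₂ = 0.625
  ψ₂ = 0.625: g = 0.0585, g' = -0.518 → ψ₂ = 0.738
  ψ₂ = 0.738: g = 0.0028, g' = -0.473 → ψ₂ = 0.744
Converged at ψ₂ = 0.744.
  1: x = 0.095, y = 0.351
  2: x = 0.049, y = 0.128
  3: x = 0.855, y = 0.521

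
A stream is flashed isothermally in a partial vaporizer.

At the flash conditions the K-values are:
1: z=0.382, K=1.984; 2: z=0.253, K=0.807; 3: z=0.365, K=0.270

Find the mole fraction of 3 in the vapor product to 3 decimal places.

y_3 = 0.107

Let ψ = V/F and solve Σ zᵢ(Kᵢ−1)/(1+ψ(Kᵢ−1)) = 0.
g(0) = ΣzᵢKᵢ − 1 = 0.061 and g(1) = 1 − Σzᵢ/Kᵢ = -0.858, so a root lies in (0, 1).
Newton iteration, ψ⁰ = 0.5:
  ψ = 0.500: g = -0.2217, g' = -0.660 → ψ = 0.164
  ψ = 0.164: g = -0.0295, g' = -0.535 → ψ = 0.109
Converged at ψ = 0.109.
Compositions from xᵢ = zᵢ/(1+ψ(Kᵢ−1)), yᵢ = Kᵢxᵢ:
  1: x = 0.345, y = 0.684
  2: x = 0.258, y = 0.209
  3: x = 0.397, y = 0.107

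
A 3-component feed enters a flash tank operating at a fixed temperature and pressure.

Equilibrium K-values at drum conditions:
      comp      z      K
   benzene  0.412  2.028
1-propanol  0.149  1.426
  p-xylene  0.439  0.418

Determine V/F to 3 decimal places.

Newton–Raphson from V/F = 0.6:
  V/F = 0.600: g = -0.0801, g' = -0.535 → V/F = 0.450
  V/F = 0.450: g = -0.0034, g' = -0.496 → V/F = 0.443
Converged at V/F = 0.443.

V/F = 0.443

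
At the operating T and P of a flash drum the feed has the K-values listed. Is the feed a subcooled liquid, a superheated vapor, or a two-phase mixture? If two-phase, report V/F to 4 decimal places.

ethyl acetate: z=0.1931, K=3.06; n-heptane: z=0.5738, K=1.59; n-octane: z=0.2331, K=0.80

superheated vapor

ΣzᵢKᵢ = 1.6897; Σzᵢ/Kᵢ = 0.7154.
Since Σzᵢ/Kᵢ < 1 the mixture is above its dew point — single vapor phase.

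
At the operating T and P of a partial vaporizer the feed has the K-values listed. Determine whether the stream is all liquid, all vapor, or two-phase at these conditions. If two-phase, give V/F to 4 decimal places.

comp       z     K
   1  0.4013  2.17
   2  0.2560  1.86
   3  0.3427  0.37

ΣzᵢKᵢ = 1.4738; Σzᵢ/Kᵢ = 1.2488.
Both exceed 1, so a two-phase solution exists.
Material balance + equilibrium reduce to Σ zᵢ(Kᵢ−1)/(1+ψ(Kᵢ−1)) = 0.
Iterate (Newton) starting at ψ = 0.67:
  ψ = 0.6700: g = 0.02928, g' = -0.6561 → ψ = 0.7146
  ψ = 0.7146: g = -0.00063, g' = -0.6856 → ψ = 0.7137
Converged at ψ = 0.7137.

two-phase, V/F = 0.7137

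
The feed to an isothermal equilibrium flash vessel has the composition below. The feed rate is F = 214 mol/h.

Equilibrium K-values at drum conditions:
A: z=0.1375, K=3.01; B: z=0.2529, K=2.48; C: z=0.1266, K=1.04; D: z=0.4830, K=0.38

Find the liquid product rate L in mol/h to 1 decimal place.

L = 129.9 mol/h

Material balance + equilibrium reduce to Σ zᵢ(Kᵢ−1)/(1+ψ(Kᵢ−1)) = 0.
g(0) = ΣzᵢKᵢ − 1 = 0.3563 and g(1) = 1 − Σzᵢ/Kᵢ = -0.5404, so a root lies in (0, 1).
Iterate (Newton) starting at ψ = 0.5:
  ψ = 0.5000: g = -0.07608, g' = -0.7113 → ψ = 0.3930
  ψ = 0.3930: g = 0.00008, g' = -0.7196 → ψ = 0.3931
Converged at ψ = 0.3931.
Then V = ψ·F = 0.3931·214 = 84.1 mol/h and L = F − V = 129.9 mol/h.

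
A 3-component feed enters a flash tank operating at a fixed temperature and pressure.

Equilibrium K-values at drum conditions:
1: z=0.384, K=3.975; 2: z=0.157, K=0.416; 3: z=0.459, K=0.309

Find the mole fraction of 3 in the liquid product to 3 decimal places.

x_3 = 0.617

Newton iteration, β⁰ = 0.5:
  β = 0.500: g = -0.1548, g' = -1.168 → β = 0.367
  β = 0.367: g = 0.0040, g' = -1.256 → β = 0.371
Converged at β = 0.371.
Compositions from xᵢ = zᵢ/(1+β(Kᵢ−1)), yᵢ = Kᵢxᵢ:
  1: x = 0.183, y = 0.726
  2: x = 0.200, y = 0.083
  3: x = 0.617, y = 0.191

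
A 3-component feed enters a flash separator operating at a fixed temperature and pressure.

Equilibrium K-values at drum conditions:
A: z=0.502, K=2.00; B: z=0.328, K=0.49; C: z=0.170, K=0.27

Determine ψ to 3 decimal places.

Material balance + equilibrium reduce to Σ zᵢ(Kᵢ−1)/(1+ψ(Kᵢ−1)) = 0.
g(0) = ΣzᵢKᵢ − 1 = 0.211 and g(1) = 1 − Σzᵢ/Kᵢ = -0.550, so a root lies in (0, 1).
Newton iteration, ψ⁰ = 0.67:
  ψ = 0.670: g = -0.1964, g' = -0.724 → ψ = 0.399
  ψ = 0.399: g = -0.0261, g' = -0.571 → ψ = 0.353
Converged at ψ = 0.353.

ψ = 0.353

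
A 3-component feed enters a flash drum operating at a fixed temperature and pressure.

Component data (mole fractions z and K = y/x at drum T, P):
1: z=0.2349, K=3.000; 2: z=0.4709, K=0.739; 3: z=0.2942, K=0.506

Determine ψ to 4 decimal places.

Rachford–Rice: g(ψ) = Σ zᵢ(Kᵢ−1)/(1+ψ(Kᵢ−1)) = 0.
Check two-phase: ΣzᵢKᵢ = 1.2016 > 1 and Σzᵢ/Kᵢ = 1.2969 > 1, so g(0) = 0.2016 > 0 and g(1) = -0.2969 < 0.
Iterate (Newton) starting at ψ = 0.52:
  ψ = 0.5200: g = -0.10748, g' = -0.3987 → ψ = 0.2504
  ψ = 0.2504: g = 0.01567, g' = -0.5473 → ψ = 0.2791
  ψ = 0.2791: g = 0.00039, g' = -0.5209 → ψ = 0.2798
Converged at ψ = 0.2798.

ψ = 0.2798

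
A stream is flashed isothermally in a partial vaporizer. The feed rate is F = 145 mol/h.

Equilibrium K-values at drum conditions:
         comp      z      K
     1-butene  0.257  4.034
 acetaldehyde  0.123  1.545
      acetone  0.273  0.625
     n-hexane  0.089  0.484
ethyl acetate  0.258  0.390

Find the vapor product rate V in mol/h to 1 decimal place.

V = 62.0 mol/h

Material balance + equilibrium reduce to Σ zᵢ(Kᵢ−1)/(1+β(Kᵢ−1)) = 0.
Check two-phase: ΣzᵢKᵢ = 1.541 > 1 and Σzᵢ/Kᵢ = 1.426 > 1, so g(0) = 0.541 > 0 and g(1) = -0.426 < 0.
Newton iteration, β⁰ = 0.5:
  β = 0.500: g = -0.0519, g' = -0.696 → β = 0.425
  β = 0.425: g = 0.0016, g' = -0.743 → β = 0.428
Converged at β = 0.428.
Then V = β·F = 0.4276·145 = 62.0 mol/h and L = F − V = 83.0 mol/h.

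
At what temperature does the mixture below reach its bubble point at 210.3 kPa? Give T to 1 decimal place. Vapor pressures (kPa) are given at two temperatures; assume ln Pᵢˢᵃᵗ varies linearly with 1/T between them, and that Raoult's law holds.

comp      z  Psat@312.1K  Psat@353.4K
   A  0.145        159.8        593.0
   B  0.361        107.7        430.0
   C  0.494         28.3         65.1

Bubble-point temperature: ΣzᵢPᵢˢᵃᵗ(T) = P. Interpolate ln Pᵢˢᵃᵗ = aᵢ + bᵢ/T.
  T = 312.1 K: ΣzᵢPᵢˢᵃᵗ = 76.03 kPa
  T = 353.4 K: ΣzᵢPᵢˢᵃᵗ = 273.37 kPa
  T = 332.8 K: ΣzᵢPᵢˢᵃᵗ = 149.58 kPa
  T = 343.1 K: ΣzᵢPᵢˢᵃᵗ = 203.87 kPa
  T = 348.2 K: ΣzᵢPᵢˢᵃᵗ = 236.21 kPa
  T = 345.6 K: ΣzᵢPᵢˢᵃᵗ = 219.24 kPa
  T = 344.4 K: ΣzᵢPᵢˢᵃᵗ = 211.75 kPa
Interpolating between 343.1 K and 344.4 K gives T ≈ 344.2 K.

T = 344.2 K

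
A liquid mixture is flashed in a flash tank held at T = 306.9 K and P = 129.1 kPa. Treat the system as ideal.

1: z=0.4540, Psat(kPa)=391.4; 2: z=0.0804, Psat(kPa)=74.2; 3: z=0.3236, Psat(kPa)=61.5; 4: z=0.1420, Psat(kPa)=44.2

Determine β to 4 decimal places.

β = 0.5587

Raoult's law: Kᵢ = Pᵢˢᵃᵗ/P = Pᵢˢᵃᵗ/129.1.
  K_1 = 391.4/129.1 = 3.031758, K_2 = 74.2/129.1 = 0.574748, K_3 = 61.5/129.1 = 0.476375, K_4 = 44.2/129.1 = 0.342370
Let β = V/F and solve Σ zᵢ(Kᵢ−1)/(1+β(Kᵢ−1)) = 0.
g(0) = ΣzᵢKᵢ − 1 = 0.6254 and g(1) = 1 − Σzᵢ/Kᵢ = -0.3837, so a root lies in (0, 1).
Newton iteration, β⁰ = 0.32:
  β = 0.3200: g = 0.19759, g' = -0.9343 → β = 0.5315
  β = 0.5315: g = 0.02098, g' = -0.7730 → β = 0.5586
  β = 0.5586: g = 0.00009, g' = -0.7669 → β = 0.5587
Converged at β = 0.5587.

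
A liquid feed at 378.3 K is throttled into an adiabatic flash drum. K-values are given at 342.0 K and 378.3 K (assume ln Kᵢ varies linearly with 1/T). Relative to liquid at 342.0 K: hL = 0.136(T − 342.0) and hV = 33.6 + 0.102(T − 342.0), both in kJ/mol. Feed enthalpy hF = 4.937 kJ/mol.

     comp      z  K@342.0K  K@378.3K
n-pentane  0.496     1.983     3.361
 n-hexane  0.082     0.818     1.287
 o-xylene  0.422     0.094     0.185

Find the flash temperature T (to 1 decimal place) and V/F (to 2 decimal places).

T = 343.7 K, V/F = 0.14

Adiabatic flash: solve Rachford–Rice at each trial T, then check hF = ψ·hV(T) + (1−ψ)·hL(T).
  T = 342.0 K: K = (1.983, 0.818, 0.094), RR gives ψ = 0.110, H_out = 3.701 kJ/mol
  T = 378.3 K: K = (3.361, 1.287, 0.185), RR gives ψ = 0.483, H_out = 20.583 kJ/mol
  T = 360.1 K: K = (2.614, 1.037, 0.134), RR gives ψ = 0.342, H_out = 13.733 kJ/mol
  T = 351.1 K: K = (2.287, 0.925, 0.113), RR gives ψ = 0.246, H_out = 9.414 kJ/mol
  T = 346.6 K: K = (2.133, 0.871, 0.103), RR gives ψ = 0.185, H_out = 6.815 kJ/mol
  T = 344.3 K: K = (2.057, 0.844, 0.099), RR gives ψ = 0.150, H_out = 5.326 kJ/mol
Linear interpolation between T = 342.0 (H_out = 3.701) and T = 344.3 (H_out = 5.326) on hF = 4.937 gives T ≈ 343.7 K, at which ψ = 0.14.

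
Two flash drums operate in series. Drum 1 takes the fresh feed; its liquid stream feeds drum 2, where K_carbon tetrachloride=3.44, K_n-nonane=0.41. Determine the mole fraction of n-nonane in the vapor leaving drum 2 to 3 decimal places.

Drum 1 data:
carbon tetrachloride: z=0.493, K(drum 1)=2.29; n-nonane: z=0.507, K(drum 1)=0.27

Drum 1:
Rachford–Rice: g(ψ₁) = Σ zᵢ(Kᵢ−1)/(1+ψ₁(Kᵢ−1)) = 0.
g(0) = ΣzᵢKᵢ − 1 = 0.266 and g(1) = 1 − Σzᵢ/Kᵢ = -1.093, so a root lies in (0, 1).
Newton iteration, ψ₁⁰ = 0.5:
  ψ₁ = 0.500: g = -0.1962, g' = -0.973 → ψ₁ = 0.298
  ψ₁ = 0.298: g = -0.0139, g' = -0.869 → ψ₁ = 0.282
Converged at ψ₁ = 0.282.
Drum-1 compositions:
  carbon tetrachloride: x = 0.361, y = 0.828
  n-nonane: x = 0.639, y = 0.172
Drum-2 feed = drum-1 liquid: z₂ = (0.3614, 0.6386).
Drum 2:
Material balance + equilibrium reduce to Σ zᵢ(Kᵢ−1)/(1+ψ₂(Kᵢ−1)) = 0.
Check two-phase: ΣzᵢKᵢ = 1.505 > 1 and Σzᵢ/Kᵢ = 1.663 > 1, so g(0) = 0.505 > 0 and g(1) = -0.663 < 0.
Iterate (Newton) starting at ψ₂ = 0.7:
  ψ₂ = 0.700: g = -0.3163, g' = -0.939 → ψ₂ = 0.363
  ψ₂ = 0.363: g = -0.0119, g' = -0.965 → ψ₂ = 0.351
Converged at ψ₂ = 0.351.
  carbon tetrachloride: x = 0.195, y = 0.670
  n-nonane: x = 0.805, y = 0.330

y_n-nonane (drum 2) = 0.330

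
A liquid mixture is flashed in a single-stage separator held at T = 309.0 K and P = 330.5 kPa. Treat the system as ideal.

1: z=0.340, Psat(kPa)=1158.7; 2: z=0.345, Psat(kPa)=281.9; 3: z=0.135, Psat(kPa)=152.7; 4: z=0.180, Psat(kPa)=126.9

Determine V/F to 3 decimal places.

Raoult's law: Kᵢ = Pᵢˢᵃᵗ/P = Pᵢˢᵃᵗ/330.5.
  K_1 = 1158.7/330.5 = 3.50590, K_2 = 281.9/330.5 = 0.85295, K_3 = 152.7/330.5 = 0.46203, K_4 = 126.9/330.5 = 0.38396
Newton iteration, V/F⁰ = 0.5:
  V/F = 0.500: g = 0.0638, g' = -0.645 → V/F = 0.599
  V/F = 0.599: g = 0.0022, g' = -0.607 → V/F = 0.603
Converged at V/F = 0.603.

V/F = 0.603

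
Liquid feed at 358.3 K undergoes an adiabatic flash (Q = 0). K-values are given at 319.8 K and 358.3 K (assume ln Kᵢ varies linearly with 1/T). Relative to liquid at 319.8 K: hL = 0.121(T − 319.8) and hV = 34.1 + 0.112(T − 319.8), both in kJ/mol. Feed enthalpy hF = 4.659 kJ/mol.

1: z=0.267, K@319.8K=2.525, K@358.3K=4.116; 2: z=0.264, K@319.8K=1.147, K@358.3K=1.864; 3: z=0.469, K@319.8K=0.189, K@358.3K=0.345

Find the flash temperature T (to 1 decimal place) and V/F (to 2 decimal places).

T = 323.1 K, V/F = 0.12

Adiabatic flash: solve Rachford–Rice at each trial T, then check hF = ψ·hV(T) + (1−ψ)·hL(T).
  T = 319.8 K: K = (2.525, 1.147, 0.189), RR gives ψ = 0.074, H_out = 2.509 kJ/mol
  T = 358.3 K: K = (4.116, 1.864, 0.345), RR gives ψ = 0.530, H_out = 22.536 kJ/mol
  T = 339.1 K: K = (3.271, 1.483, 0.260), RR gives ψ = 0.327, H_out = 13.439 kJ/mol
  T = 329.5 K: K = (2.887, 1.310, 0.223), RR gives ψ = 0.212, H_out = 8.396 kJ/mol
  T = 324.6 K: K = (2.701, 1.226, 0.205), RR gives ψ = 0.146, H_out = 5.551 kJ/mol
  T = 322.2 K: K = (2.612, 1.186, 0.197), RR gives ψ = 0.111, H_out = 4.066 kJ/mol
  T = 323.4 K: K = (2.656, 1.206, 0.201), RR gives ψ = 0.129, H_out = 4.817 kJ/mol
Linear interpolation between T = 322.2 (H_out = 4.066) and T = 323.4 (H_out = 4.817) on hF = 4.659 gives T ≈ 323.1 K, at which ψ = 0.12.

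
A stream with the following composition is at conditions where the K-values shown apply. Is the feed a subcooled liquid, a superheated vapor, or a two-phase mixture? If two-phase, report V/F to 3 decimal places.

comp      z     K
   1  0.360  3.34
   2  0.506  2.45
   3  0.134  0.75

ΣzᵢKᵢ = 2.543; Σzᵢ/Kᵢ = 0.493.
Since Σzᵢ/Kᵢ < 1 the mixture is above its dew point — single vapor phase.

superheated vapor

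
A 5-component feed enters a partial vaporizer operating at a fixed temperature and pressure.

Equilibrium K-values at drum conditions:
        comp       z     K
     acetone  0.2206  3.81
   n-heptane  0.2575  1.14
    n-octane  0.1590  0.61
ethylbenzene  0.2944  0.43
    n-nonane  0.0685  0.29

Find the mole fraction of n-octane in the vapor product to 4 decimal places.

y_n-octane = 0.1124

Material balance + equilibrium reduce to Σ zᵢ(Kᵢ−1)/(1+V/F(Kᵢ−1)) = 0.
Feasibility: ΣzᵢKᵢ = 1.3775, Σzᵢ/Kᵢ = 1.4653 — both > 1, two phases present.
Iterate (Newton) starting at V/F = 0.66:
  V/F = 0.6600: g = -0.19388, g' = -0.6299 → V/F = 0.3522
  V/F = 0.3522: g = -0.00080, g' = -0.6882 → V/F = 0.3511
Converged at V/F = 0.3511.
Compositions from xᵢ = zᵢ/(1+V/F(Kᵢ−1)), yᵢ = Kᵢxᵢ:
  acetone: x = 0.1111, y = 0.4231
  n-heptane: x = 0.2454, y = 0.2798
  n-octane: x = 0.1842, y = 0.1124
  ethylbenzene: x = 0.3680, y = 0.1583
  n-nonane: x = 0.0912, y = 0.0265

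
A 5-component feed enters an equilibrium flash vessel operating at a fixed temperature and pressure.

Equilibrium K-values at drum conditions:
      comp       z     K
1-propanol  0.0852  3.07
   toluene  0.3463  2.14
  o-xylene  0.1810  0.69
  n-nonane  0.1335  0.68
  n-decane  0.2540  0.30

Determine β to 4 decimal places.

Rachford–Rice: g(β) = Σ zᵢ(Kᵢ−1)/(1+β(Kᵢ−1)) = 0.
Feasibility: ΣzᵢKᵢ = 1.2945, Σzᵢ/Kᵢ = 1.4949 — both > 1, two phases present.
Iterate (Newton) starting at β = 0.5:
  β = 0.5000: g = -0.05268, g' = -0.6091 → β = 0.4135
  β = 0.4135: g = -0.00050, g' = -0.6014 → β = 0.4127
Converged at β = 0.4127.

β = 0.4127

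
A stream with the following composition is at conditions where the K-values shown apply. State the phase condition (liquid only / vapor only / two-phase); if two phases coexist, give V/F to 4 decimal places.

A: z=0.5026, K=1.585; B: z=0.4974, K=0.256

liquid only

ΣzᵢKᵢ = 0.9240; Σzᵢ/Kᵢ = 2.2601.
Since ΣzᵢKᵢ < 1 the mixture is below its bubble point — single liquid phase.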